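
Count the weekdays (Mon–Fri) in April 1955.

1 April 1955 is a Friday.
From 1 April 1955 to 30 April 1955 is 30 days inclusive.
30 = 7 × 4 + 2, so there are 4 full weeks plus 2 extra days.
Each full week contributes 5 weekdays (Mon–Fri): 4 × 5 = 20.
The 2 extra days are Fri, Sat — 1 of them qualifies.
Total: 20 + 1 = 21.

21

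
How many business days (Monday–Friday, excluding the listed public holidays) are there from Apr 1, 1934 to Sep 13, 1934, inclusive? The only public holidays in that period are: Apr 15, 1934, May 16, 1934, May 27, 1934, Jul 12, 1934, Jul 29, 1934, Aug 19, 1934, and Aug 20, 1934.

116

Apr 1, 1934 is a Sunday.
From Apr 1, 1934 to Sep 13, 1934 is 166 days inclusive.
166 = 7 × 23 + 5, so there are 23 full weeks plus 5 extra days.
Each full week contributes 5 weekdays (Mon–Fri): 23 × 5 = 115.
The 5 extra days are Sunday, Monday, Tuesday, Wednesday, Thursday — 4 of them qualify.
Total: 115 + 4 = 119.
Holidays: Apr 15, 1934 (Sun); May 16, 1934 (Wed); May 27, 1934 (Sun); Jul 12, 1934 (Thu); Jul 29, 1934 (Sun); Aug 19, 1934 (Sun); Aug 20, 1934 (Mon).
3 of the 7 holidays fall on weekdays; the rest are weekends and were already excluded.
Business days: 119 − 3 = 116.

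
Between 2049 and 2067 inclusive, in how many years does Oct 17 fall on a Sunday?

Day of week of October 17 in each year:
2049: Sun ✓, 2050: Mon, 2051: Tue, 2052: Thu, 2053: Fri, 2054: Sat, 2055: Sun ✓, 2056: Tue, 2057: Wed, 2058: Thu, 2059: Fri, 2060: Sun ✓, 2061: Mon, 2062: Tue, 2063: Wed, 2064: Fri, 2065: Sat, 2066: Sun ✓, 2067: Mon
Sundays: 2049, 2055, 2060, 2066.

4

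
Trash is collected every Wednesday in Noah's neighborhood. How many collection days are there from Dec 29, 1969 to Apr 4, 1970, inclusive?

Dec 29, 1969 is a Monday.
From Dec 29, 1969 to Apr 4, 1970 is 97 days inclusive.
97 = 7 × 13 + 6, so there are 13 full weeks plus 6 extra days.
Each full week contributes one Wednesday: 13 so far.
The 6 extra days are Monday, Tuesday, Wednesday, Thursday, Friday, Saturday — 1 of them qualifies.
Total: 13 + 1 = 14.

14 Wednesdays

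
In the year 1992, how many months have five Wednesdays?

5

A month has five Wednesdays exactly when Wednesday falls within its first (length − 28) days.
Jan: 31 days, starts Wed → 5 of Wed, Thu, Fri ✓
Feb: 29 days, starts Sat → 5 of Sat
Mar: 31 days, starts Sun → 5 of Sun, Mon, Tue
Apr: 30 days, starts Wed → 5 of Wed, Thu ✓
May: 31 days, starts Fri → 5 of Fri, Sat, Sun
Jun: 30 days, starts Mon → 5 of Mon, Tue
Jul: 31 days, starts Wed → 5 of Wed, Thu, Fri ✓
Aug: 31 days, starts Sat → 5 of Sat, Sun, Mon
Sep: 30 days, starts Tue → 5 of Tue, Wed ✓
Oct: 31 days, starts Thu → 5 of Thu, Fri, Sat
Nov: 30 days, starts Sun → 5 of Sun, Mon
Dec: 31 days, starts Tue → 5 of Tue, Wed, Thu ✓
Months with five Wednesdays: Jan, Apr, Jul, Sep, Dec.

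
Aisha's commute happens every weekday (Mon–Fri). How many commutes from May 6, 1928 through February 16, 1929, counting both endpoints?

205

May 6, 1928 is a Sunday.
The range spans 287 days (inclusive of both endpoints).
287 = 7 × 41, so the span is exactly 41 full weeks.
Each full week contributes 5 weekdays (Mon–Fri): 41 × 5 = 205.
Total: 205.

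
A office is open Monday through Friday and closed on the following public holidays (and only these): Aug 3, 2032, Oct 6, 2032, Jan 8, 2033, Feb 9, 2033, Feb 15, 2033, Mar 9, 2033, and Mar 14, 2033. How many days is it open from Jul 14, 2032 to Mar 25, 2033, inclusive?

177

Jul 14, 2032 is a Wednesday.
That's 255 days from start to end, counting both.
255 = 7 × 36 + 3, so there are 36 full weeks plus 3 extra days.
Each full week contributes 5 weekdays (Mon–Fri): 36 × 5 = 180.
The 3 extra days are Wednesday, Thursday, Friday — 3 of them qualify.
Total: 180 + 3 = 183.
Holidays: Aug 3, 2032 (Tue); Oct 6, 2032 (Wed); Jan 8, 2033 (Sat); Feb 9, 2033 (Wed); Feb 15, 2033 (Tue); Mar 9, 2033 (Wed); Mar 14, 2033 (Mon).
6 of the 7 holidays fall on weekdays; the rest are weekends and were already excluded.
Business days: 183 − 6 = 177.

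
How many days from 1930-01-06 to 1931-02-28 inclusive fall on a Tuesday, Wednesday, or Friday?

180

1930-01-06 is a Monday.
That's 419 days from start to end, counting both.
419 = 7 × 59 + 6, so there are 59 full weeks plus 6 extra days.
Each full week contributes 3 days from the set (Tue, Wed, Fri): 59 × 3 = 177.
The 6 extra days are Monday, Tuesday, Wednesday, Thursday, Friday, Saturday — 3 of them qualify.
Total: 177 + 3 = 180.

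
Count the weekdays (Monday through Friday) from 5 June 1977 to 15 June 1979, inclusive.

530

5 June 1977 is a Sunday.
That's 741 days from start to end, counting both.
741 = 7 × 105 + 6, so there are 105 full weeks plus 6 extra days.
Each full week contributes 5 weekdays (Mon–Fri): 105 × 5 = 525.
The 6 extra days are Sunday, Monday, Tuesday, Wednesday, Thursday, Friday — 5 of them qualify.
Total: 525 + 5 = 530.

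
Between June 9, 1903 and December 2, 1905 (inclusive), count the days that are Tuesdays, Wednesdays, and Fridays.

390

June 9, 1903 is a Tuesday.
That's 908 days from start to end, counting both.
908 = 7 × 129 + 5, so there are 129 full weeks plus 5 extra days.
Each full week contributes 3 days from the set (Tue, Wed, Fri): 129 × 3 = 387.
The 5 extra days are Tue, Wed, Thu, Fri, Sat — 3 of them qualify.
Total: 387 + 3 = 390.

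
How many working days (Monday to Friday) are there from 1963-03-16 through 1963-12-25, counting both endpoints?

203 weekdays

1963-03-16 is a Saturday.
The range spans 285 days (inclusive of both endpoints).
285 = 7 × 40 + 5, so there are 40 full weeks plus 5 extra days.
Each full week contributes 5 weekdays (Mon–Fri): 40 × 5 = 200.
The 5 extra days are Saturday, Sunday, Monday, Tuesday, Wednesday — 3 of them qualify.
Total: 200 + 3 = 203.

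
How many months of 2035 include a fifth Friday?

A month has five Fridays exactly when Friday falls within its first (length − 28) days.
Jan: 31 days, starts Mon → 5 of Mon, Tue, Wed
Feb: 28 days, starts Thu → 5 of (none)
Mar: 31 days, starts Thu → 5 of Thu, Fri, Sat ✓
Apr: 30 days, starts Sun → 5 of Sun, Mon
May: 31 days, starts Tue → 5 of Tue, Wed, Thu
Jun: 30 days, starts Fri → 5 of Fri, Sat ✓
Jul: 31 days, starts Sun → 5 of Sun, Mon, Tue
Aug: 31 days, starts Wed → 5 of Wed, Thu, Fri ✓
Sep: 30 days, starts Sat → 5 of Sat, Sun
Oct: 31 days, starts Mon → 5 of Mon, Tue, Wed
Nov: 30 days, starts Thu → 5 of Thu, Fri ✓
Dec: 31 days, starts Sat → 5 of Sat, Sun, Mon
Months with five Fridays: Mar, Jun, Aug, Nov.

4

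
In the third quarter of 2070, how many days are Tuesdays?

2070-07-01 is a Tuesday.
That's 92 days from start to end, counting both.
92 = 7 × 13 + 1, so there are 13 full weeks plus 1 extra day.
Each full week contributes one Tuesday: 13 so far.
The 1 extra day is Tuesday — 1 of them qualifies.
Total: 13 + 1 = 14.

14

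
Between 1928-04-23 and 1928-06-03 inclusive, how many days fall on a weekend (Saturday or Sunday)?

1928-04-23 is a Monday.
That's 42 days from start to end, counting both.
42 = 7 × 6, so the span is exactly 6 full weeks.
Each full week contributes 2 weekend days (Sat, Sun): 6 × 2 = 12.
Total: 12.

12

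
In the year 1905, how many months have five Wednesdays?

A month has five Wednesdays exactly when Wednesday falls within its first (length − 28) days.
Jan: 31 days, starts Sun → 5 of Sun, Mon, Tue
Feb: 28 days, starts Wed → 5 of (none)
Mar: 31 days, starts Wed → 5 of Wed, Thu, Fri ✓
Apr: 30 days, starts Sat → 5 of Sat, Sun
May: 31 days, starts Mon → 5 of Mon, Tue, Wed ✓
Jun: 30 days, starts Thu → 5 of Thu, Fri
Jul: 31 days, starts Sat → 5 of Sat, Sun, Mon
Aug: 31 days, starts Tue → 5 of Tue, Wed, Thu ✓
Sep: 30 days, starts Fri → 5 of Fri, Sat
Oct: 31 days, starts Sun → 5 of Sun, Mon, Tue
Nov: 30 days, starts Wed → 5 of Wed, Thu ✓
Dec: 31 days, starts Fri → 5 of Fri, Sat, Sun
Months with five Wednesdays: Mar, May, Aug, Nov.

4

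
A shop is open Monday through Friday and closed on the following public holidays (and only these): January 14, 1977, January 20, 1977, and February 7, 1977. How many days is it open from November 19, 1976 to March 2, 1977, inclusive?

71 working days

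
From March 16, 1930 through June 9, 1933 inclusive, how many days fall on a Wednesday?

March 16, 1930 is a Sunday.
From March 16, 1930 to June 9, 1933 is 1182 days inclusive.
1182 = 7 × 168 + 6, so there are 168 full weeks plus 6 extra days.
Each full week contributes one Wednesday: 168 so far.
The 6 extra days are Sunday, Monday, Tuesday, Wednesday, Thursday, Friday — 1 of them qualifies.
Total: 168 + 1 = 169.

169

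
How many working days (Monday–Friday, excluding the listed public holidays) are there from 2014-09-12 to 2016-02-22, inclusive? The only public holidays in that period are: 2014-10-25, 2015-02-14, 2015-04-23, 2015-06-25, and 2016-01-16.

2014-09-12 is a Friday.
From 2014-09-12 to 2016-02-22 is 529 days inclusive.
529 = 7 × 75 + 4, so there are 75 full weeks plus 4 extra days.
Each full week contributes 5 weekdays (Mon–Fri): 75 × 5 = 375.
The 4 extra days are Friday, Saturday, Sunday, Monday — 2 of them qualify.
Total: 375 + 2 = 377.
Holidays: 2014-10-25 (Sat); 2015-02-14 (Sat); 2015-04-23 (Thu); 2015-06-25 (Thu); 2016-01-16 (Sat).
2 of the 5 holidays fall on weekdays; the rest are weekends and were already excluded.
Business days: 377 − 2 = 375.

375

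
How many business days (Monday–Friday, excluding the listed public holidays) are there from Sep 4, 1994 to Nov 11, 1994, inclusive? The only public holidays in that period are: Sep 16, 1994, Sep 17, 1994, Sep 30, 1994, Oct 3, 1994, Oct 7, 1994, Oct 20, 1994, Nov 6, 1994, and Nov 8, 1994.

44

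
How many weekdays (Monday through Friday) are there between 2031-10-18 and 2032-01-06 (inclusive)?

57

2031-10-18 is a Saturday.
The range spans 81 days (inclusive of both endpoints).
81 = 7 × 11 + 4, so there are 11 full weeks plus 4 extra days.
Each full week contributes 5 weekdays (Mon–Fri): 11 × 5 = 55.
The 4 extra days are Saturday, Sunday, Monday, Tuesday — 2 of them qualify.
Total: 55 + 2 = 57.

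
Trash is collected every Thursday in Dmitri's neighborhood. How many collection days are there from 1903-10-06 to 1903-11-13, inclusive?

6 Thursdays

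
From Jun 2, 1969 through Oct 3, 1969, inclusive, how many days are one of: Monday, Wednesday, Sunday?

Jun 2, 1969 is a Monday.
The range spans 124 days (inclusive of both endpoints).
124 = 7 × 17 + 5, so there are 17 full weeks plus 5 extra days.
Each full week contributes 3 days from the set (Mon, Wed, Sun): 17 × 3 = 51.
The 5 extra days are Mon, Tue, Wed, Thu, Fri — 2 of them qualify.
Total: 51 + 2 = 53.

53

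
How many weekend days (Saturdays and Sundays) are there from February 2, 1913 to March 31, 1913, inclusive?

17

February 2, 1913 is a Sunday.
From February 2, 1913 to March 31, 1913 is 58 days inclusive.
58 = 7 × 8 + 2, so there are 8 full weeks plus 2 extra days.
Each full week contributes 2 weekend days (Sat, Sun): 8 × 2 = 16.
The 2 extra days are Sunday, Monday — 1 of them qualifies.
Total: 16 + 1 = 17.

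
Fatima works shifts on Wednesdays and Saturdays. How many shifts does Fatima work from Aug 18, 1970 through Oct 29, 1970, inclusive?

21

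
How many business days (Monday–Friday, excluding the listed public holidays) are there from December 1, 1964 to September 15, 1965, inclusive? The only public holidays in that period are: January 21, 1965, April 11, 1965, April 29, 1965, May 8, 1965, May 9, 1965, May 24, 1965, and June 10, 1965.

203

December 1, 1964 is a Tuesday.
From December 1, 1964 to September 15, 1965 is 289 days inclusive.
289 = 7 × 41 + 2, so there are 41 full weeks plus 2 extra days.
Each full week contributes 5 weekdays (Mon–Fri): 41 × 5 = 205.
The 2 extra days are Tuesday, Wednesday — 2 of them qualify.
Total: 205 + 2 = 207.
Holidays: January 21, 1965 (Thu); April 11, 1965 (Sun); April 29, 1965 (Thu); May 8, 1965 (Sat); May 9, 1965 (Sun); May 24, 1965 (Mon); June 10, 1965 (Thu).
4 of the 7 holidays fall on weekdays; the rest are weekends and were already excluded.
Business days: 207 − 4 = 203.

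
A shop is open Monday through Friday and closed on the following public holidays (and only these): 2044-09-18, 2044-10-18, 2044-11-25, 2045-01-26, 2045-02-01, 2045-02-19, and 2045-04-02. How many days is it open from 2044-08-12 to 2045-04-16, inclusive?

172 business days

2044-08-12 is a Friday.
From 2044-08-12 to 2045-04-16 is 248 days inclusive.
248 = 7 × 35 + 3, so there are 35 full weeks plus 3 extra days.
Each full week contributes 5 weekdays (Mon–Fri): 35 × 5 = 175.
The 3 extra days are Fri, Sat, Sun — 1 of them qualifies.
Total: 175 + 1 = 176.
Holidays: 2044-09-18 (Sun); 2044-10-18 (Tue); 2044-11-25 (Fri); 2045-01-26 (Thu); 2045-02-01 (Wed); 2045-02-19 (Sun); 2045-04-02 (Sun).
4 of the 7 holidays fall on weekdays; the rest are weekends and were already excluded.
Business days: 176 − 4 = 172.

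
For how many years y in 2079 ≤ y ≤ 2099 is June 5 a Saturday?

Day of week of June 5 in each year:
2079: Mon, 2080: Wed, 2081: Thu, 2082: Fri, 2083: Sat ✓, 2084: Mon, 2085: Tue, 2086: Wed, 2087: Thu, 2088: Sat ✓, 2089: Sun, 2090: Mon, 2091: Tue, 2092: Thu, 2093: Fri, 2094: Sat ✓, 2095: Sun, 2096: Tue, 2097: Wed, 2098: Thu, 2099: Fri
Saturdays: 2083, 2088, 2094.

3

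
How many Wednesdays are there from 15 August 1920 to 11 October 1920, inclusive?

8 Wednesdays

15 August 1920 is a Sunday.
From 15 August 1920 to 11 October 1920 is 58 days inclusive.
58 = 7 × 8 + 2, so there are 8 full weeks plus 2 extra days.
Each full week contributes one Wednesday: 8 so far.
The 2 extra days are Sunday, Monday — none qualify.
Total: 8 + 0 = 8.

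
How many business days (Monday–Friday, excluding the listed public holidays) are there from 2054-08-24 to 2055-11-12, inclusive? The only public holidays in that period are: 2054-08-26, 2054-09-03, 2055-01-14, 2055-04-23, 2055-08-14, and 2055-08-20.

315 business days

2054-08-24 is a Monday.
The range spans 446 days (inclusive of both endpoints).
446 = 7 × 63 + 5, so there are 63 full weeks plus 5 extra days.
Each full week contributes 5 weekdays (Mon–Fri): 63 × 5 = 315.
The 5 extra days are Mon, Tue, Wed, Thu, Fri — 5 of them qualify.
Total: 315 + 5 = 320.
Holidays: 2054-08-26 (Wed); 2054-09-03 (Thu); 2055-01-14 (Thu); 2055-04-23 (Fri); 2055-08-14 (Sat); 2055-08-20 (Fri).
5 of the 6 holidays fall on weekdays; the rest are weekends and were already excluded.
Business days: 320 − 5 = 315.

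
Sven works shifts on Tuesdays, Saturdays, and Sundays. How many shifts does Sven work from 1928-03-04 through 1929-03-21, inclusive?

1928-03-04 is a Sunday.
That's 383 days from start to end, counting both.
383 = 7 × 54 + 5, so there are 54 full weeks plus 5 extra days.
Each full week contributes 3 days from the set (Tue, Sat, Sun): 54 × 3 = 162.
The 5 extra days are Sunday, Monday, Tuesday, Wednesday, Thursday — 2 of them qualify.
Total: 162 + 2 = 164.

164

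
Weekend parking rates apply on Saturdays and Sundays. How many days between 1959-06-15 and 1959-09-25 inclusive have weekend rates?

28

1959-06-15 is a Monday.
From 1959-06-15 to 1959-09-25 is 103 days inclusive.
103 = 7 × 14 + 5, so there are 14 full weeks plus 5 extra days.
Each full week contributes 2 weekend days (Sat, Sun): 14 × 2 = 28.
The 5 extra days are Mon, Tue, Wed, Thu, Fri — none qualify.
Total: 28 + 0 = 28.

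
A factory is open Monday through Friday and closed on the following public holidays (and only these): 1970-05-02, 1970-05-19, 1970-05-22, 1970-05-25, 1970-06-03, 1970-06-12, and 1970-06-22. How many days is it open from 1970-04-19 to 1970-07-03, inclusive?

49

1970-04-19 is a Sunday.
That's 76 days from start to end, counting both.
76 = 7 × 10 + 6, so there are 10 full weeks plus 6 extra days.
Each full week contributes 5 weekdays (Mon–Fri): 10 × 5 = 50.
The 6 extra days are Sunday, Monday, Tuesday, Wednesday, Thursday, Friday — 5 of them qualify.
Total: 50 + 5 = 55.
Holidays: 1970-05-02 (Sat); 1970-05-19 (Tue); 1970-05-22 (Fri); 1970-05-25 (Mon); 1970-06-03 (Wed); 1970-06-12 (Fri); 1970-06-22 (Mon).
6 of the 7 holidays fall on weekdays; the rest are weekends and were already excluded.
Business days: 55 − 6 = 49.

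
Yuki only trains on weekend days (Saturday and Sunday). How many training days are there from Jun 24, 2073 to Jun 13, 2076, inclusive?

Jun 24, 2073 is a Saturday.
That's 1086 days from start to end, counting both.
1086 = 7 × 155 + 1, so there are 155 full weeks plus 1 extra day.
Each full week contributes 2 weekend days (Sat, Sun): 155 × 2 = 310.
The 1 extra day is Saturday — 1 of them qualifies.
Total: 310 + 1 = 311.

311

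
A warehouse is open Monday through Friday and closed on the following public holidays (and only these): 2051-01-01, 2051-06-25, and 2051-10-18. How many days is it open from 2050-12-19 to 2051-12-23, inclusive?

264

2050-12-19 is a Monday.
That's 370 days from start to end, counting both.
370 = 7 × 52 + 6, so there are 52 full weeks plus 6 extra days.
Each full week contributes 5 weekdays (Mon–Fri): 52 × 5 = 260.
The 6 extra days are Mon, Tue, Wed, Thu, Fri, Sat — 5 of them qualify.
Total: 260 + 5 = 265.
Holidays: 2051-01-01 (Sun); 2051-06-25 (Sun); 2051-10-18 (Wed).
1 of the 3 holidays fall on weekdays; the rest are weekends and were already excluded.
Business days: 265 − 1 = 264.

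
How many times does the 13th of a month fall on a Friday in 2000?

The 13th falls on a Friday when the month's 13th has weekday Fri.
Jan 13 is Thu; Feb 13 is Sun; Mar 13 is Mon; Apr 13 is Thu; May 13 is Sat; Jun 13 is Tue; Jul 13 is Thu; Aug 13 is Sun; Sep 13 is Wed; Oct 13 is Fri ✓; Nov 13 is Mon; Dec 13 is Wed.
Friday the 13ths: Oct.

1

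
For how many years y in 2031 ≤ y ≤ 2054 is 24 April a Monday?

3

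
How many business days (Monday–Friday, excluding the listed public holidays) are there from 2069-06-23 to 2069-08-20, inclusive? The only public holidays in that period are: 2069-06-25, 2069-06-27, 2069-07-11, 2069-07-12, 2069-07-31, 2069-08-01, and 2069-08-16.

2069-06-23 is a Sunday.
The range spans 59 days (inclusive of both endpoints).
59 = 7 × 8 + 3, so there are 8 full weeks plus 3 extra days.
Each full week contributes 5 weekdays (Mon–Fri): 8 × 5 = 40.
The 3 extra days are Sunday, Monday, Tuesday — 2 of them qualify.
Total: 40 + 2 = 42.
Holidays: 2069-06-25 (Tue); 2069-06-27 (Thu); 2069-07-11 (Thu); 2069-07-12 (Fri); 2069-07-31 (Wed); 2069-08-01 (Thu); 2069-08-16 (Fri).
All 7 holidays fall on weekdays, so subtract 7.
Business days: 42 − 7 = 35.

35 business days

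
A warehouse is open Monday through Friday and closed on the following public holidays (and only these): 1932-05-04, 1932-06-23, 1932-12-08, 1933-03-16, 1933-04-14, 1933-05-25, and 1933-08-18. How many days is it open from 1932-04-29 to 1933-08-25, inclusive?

339 working days

1932-04-29 is a Friday.
The range spans 484 days (inclusive of both endpoints).
484 = 7 × 69 + 1, so there are 69 full weeks plus 1 extra day.
Each full week contributes 5 weekdays (Mon–Fri): 69 × 5 = 345.
The 1 extra day is Friday — 1 of them qualifies.
Total: 345 + 1 = 346.
Holidays: 1932-05-04 (Wed); 1932-06-23 (Thu); 1932-12-08 (Thu); 1933-03-16 (Thu); 1933-04-14 (Fri); 1933-05-25 (Thu); 1933-08-18 (Fri).
All 7 holidays fall on weekdays, so subtract 7.
Business days: 346 − 7 = 339.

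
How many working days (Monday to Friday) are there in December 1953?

1 December 1953 is a Tuesday.
From 1 December 1953 to 31 December 1953 is 31 days inclusive.
31 = 7 × 4 + 3, so there are 4 full weeks plus 3 extra days.
Each full week contributes 5 weekdays (Mon–Fri): 4 × 5 = 20.
The 3 extra days are Tue, Wed, Thu — 3 of them qualify.
Total: 20 + 3 = 23.

23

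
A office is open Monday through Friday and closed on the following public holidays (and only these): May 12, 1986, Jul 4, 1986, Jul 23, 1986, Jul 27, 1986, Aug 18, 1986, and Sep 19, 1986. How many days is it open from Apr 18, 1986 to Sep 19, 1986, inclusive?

106 working days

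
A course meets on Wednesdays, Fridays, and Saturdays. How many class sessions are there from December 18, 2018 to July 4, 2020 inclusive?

243

December 18, 2018 is a Tuesday.
The range spans 565 days (inclusive of both endpoints).
565 = 7 × 80 + 5, so there are 80 full weeks plus 5 extra days.
Each full week contributes 3 days from the set (Wed, Fri, Sat): 80 × 3 = 240.
The 5 extra days are Tuesday, Wednesday, Thursday, Friday, Saturday — 3 of them qualify.
Total: 240 + 3 = 243.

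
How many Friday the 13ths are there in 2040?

3

The 13th falls on a Friday when the month's 13th has weekday Fri.
Jan 13 is Fri ✓; Feb 13 is Mon; Mar 13 is Tue; Apr 13 is Fri ✓; May 13 is Sun; Jun 13 is Wed; Jul 13 is Fri ✓; Aug 13 is Mon; Sep 13 is Thu; Oct 13 is Sat; Nov 13 is Tue; Dec 13 is Thu.
Friday the 13ths: Jan, Apr, Jul.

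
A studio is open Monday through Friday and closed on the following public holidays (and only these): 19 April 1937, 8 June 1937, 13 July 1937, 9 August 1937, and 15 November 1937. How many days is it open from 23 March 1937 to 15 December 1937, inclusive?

23 March 1937 is a Tuesday.
From 23 March 1937 to 15 December 1937 is 268 days inclusive.
268 = 7 × 38 + 2, so there are 38 full weeks plus 2 extra days.
Each full week contributes 5 weekdays (Mon–Fri): 38 × 5 = 190.
The 2 extra days are Tue, Wed — 2 of them qualify.
Total: 190 + 2 = 192.
Holidays: 19 April 1937 (Mon); 8 June 1937 (Tue); 13 July 1937 (Tue); 9 August 1937 (Mon); 15 November 1937 (Mon).
All 5 holidays fall on weekdays, so subtract 5.
Business days: 192 − 5 = 187.

187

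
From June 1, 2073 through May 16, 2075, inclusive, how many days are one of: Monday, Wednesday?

June 1, 2073 is a Thursday.
From June 1, 2073 to May 16, 2075 is 715 days inclusive.
715 = 7 × 102 + 1, so there are 102 full weeks plus 1 extra day.
Each full week contributes 2 days from the set (Mon, Wed): 102 × 2 = 204.
The 1 extra day is Thu — none qualify.
Total: 204 + 0 = 204.

204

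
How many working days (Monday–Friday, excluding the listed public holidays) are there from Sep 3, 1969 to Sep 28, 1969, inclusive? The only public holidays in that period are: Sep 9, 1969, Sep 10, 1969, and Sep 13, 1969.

16 working days

Sep 3, 1969 is a Wednesday.
The range spans 26 days (inclusive of both endpoints).
26 = 7 × 3 + 5, so there are 3 full weeks plus 5 extra days.
Each full week contributes 5 weekdays (Mon–Fri): 3 × 5 = 15.
The 5 extra days are Wednesday, Thursday, Friday, Saturday, Sunday — 3 of them qualify.
Total: 15 + 3 = 18.
Holidays: Sep 9, 1969 (Tue); Sep 10, 1969 (Wed); Sep 13, 1969 (Sat).
2 of the 3 holidays fall on weekdays; the rest are weekends and were already excluded.
Business days: 18 − 2 = 16.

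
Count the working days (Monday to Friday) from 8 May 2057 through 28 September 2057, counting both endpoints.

8 May 2057 is a Tuesday.
From 8 May 2057 to 28 September 2057 is 144 days inclusive.
144 = 7 × 20 + 4, so there are 20 full weeks plus 4 extra days.
Each full week contributes 5 weekdays (Mon–Fri): 20 × 5 = 100.
The 4 extra days are Tuesday, Wednesday, Thursday, Friday — 4 of them qualify.
Total: 100 + 4 = 104.

104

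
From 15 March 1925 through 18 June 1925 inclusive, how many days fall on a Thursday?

14 Thursdays

15 March 1925 is a Sunday.
From 15 March 1925 to 18 June 1925 is 96 days inclusive.
96 = 7 × 13 + 5, so there are 13 full weeks plus 5 extra days.
Each full week contributes one Thursday: 13 so far.
The 5 extra days are Sun, Mon, Tue, Wed, Thu — 1 of them qualifies.
Total: 13 + 1 = 14.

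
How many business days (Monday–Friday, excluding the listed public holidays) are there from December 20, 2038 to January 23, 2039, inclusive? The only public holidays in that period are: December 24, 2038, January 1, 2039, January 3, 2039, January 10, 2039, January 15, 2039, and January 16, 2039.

22

December 20, 2038 is a Monday.
From December 20, 2038 to January 23, 2039 is 35 days inclusive.
35 = 7 × 5, so the span is exactly 5 full weeks.
Each full week contributes 5 weekdays (Mon–Fri): 5 × 5 = 25.
Holidays: December 24, 2038 (Fri); January 1, 2039 (Sat); January 3, 2039 (Mon); January 10, 2039 (Mon); January 15, 2039 (Sat); January 16, 2039 (Sun).
3 of the 6 holidays fall on weekdays; the rest are weekends and were already excluded.
Business days: 25 − 3 = 22.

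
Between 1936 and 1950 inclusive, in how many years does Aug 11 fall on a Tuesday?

Day of week of August 11 in each year:
1936: Tue ✓, 1937: Wed, 1938: Thu, 1939: Fri, 1940: Sun, 1941: Mon, 1942: Tue ✓, 1943: Wed, 1944: Fri, 1945: Sat, 1946: Sun, 1947: Mon, 1948: Wed, 1949: Thu, 1950: Fri
Tuesdays: 1936, 1942.

2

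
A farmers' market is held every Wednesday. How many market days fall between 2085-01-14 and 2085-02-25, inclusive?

6 Wednesdays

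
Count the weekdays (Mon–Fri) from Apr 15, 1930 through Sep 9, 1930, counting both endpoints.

106

Apr 15, 1930 is a Tuesday.
The range spans 148 days (inclusive of both endpoints).
148 = 7 × 21 + 1, so there are 21 full weeks plus 1 extra day.
Each full week contributes 5 weekdays (Mon–Fri): 21 × 5 = 105.
The 1 extra day is Tue — 1 of them qualifies.
Total: 105 + 1 = 106.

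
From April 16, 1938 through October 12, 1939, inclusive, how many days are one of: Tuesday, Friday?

155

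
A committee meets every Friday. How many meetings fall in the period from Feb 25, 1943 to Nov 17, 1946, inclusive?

Feb 25, 1943 is a Thursday.
The range spans 1362 days (inclusive of both endpoints).
1362 = 7 × 194 + 4, so there are 194 full weeks plus 4 extra days.
Each full week contributes one Friday: 194 so far.
The 4 extra days are Thursday, Friday, Saturday, Sunday — 1 of them qualifies.
Total: 194 + 1 = 195.

195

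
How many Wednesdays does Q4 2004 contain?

Oct 1, 2004 is a Friday.
From Oct 1, 2004 to Dec 31, 2004 is 92 days inclusive.
92 = 7 × 13 + 1, so there are 13 full weeks plus 1 extra day.
Each full week contributes one Wednesday: 13 so far.
The 1 extra day is Friday — none qualify.
Total: 13 + 0 = 13.

13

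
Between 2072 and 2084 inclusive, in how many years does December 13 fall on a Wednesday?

3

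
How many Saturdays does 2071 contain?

52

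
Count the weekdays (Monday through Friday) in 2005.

260

1 January 2005 is a Saturday.
From 1 January 2005 to 31 December 2005 is 365 days inclusive.
365 = 7 × 52 + 1, so there are 52 full weeks plus 1 extra day.
Each full week contributes 5 weekdays (Mon–Fri): 52 × 5 = 260.
The 1 extra day is Sat — none qualify.
Total: 260 + 0 = 260.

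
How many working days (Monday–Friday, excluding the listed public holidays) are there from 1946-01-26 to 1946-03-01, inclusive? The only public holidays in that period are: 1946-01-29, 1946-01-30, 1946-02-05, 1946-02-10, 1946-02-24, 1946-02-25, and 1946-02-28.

1946-01-26 is a Saturday.
That's 35 days from start to end, counting both.
35 = 7 × 5, so the span is exactly 5 full weeks.
Each full week contributes 5 weekdays (Mon–Fri): 5 × 5 = 25.
Holidays: 1946-01-29 (Tue); 1946-01-30 (Wed); 1946-02-05 (Tue); 1946-02-10 (Sun); 1946-02-24 (Sun); 1946-02-25 (Mon); 1946-02-28 (Thu).
5 of the 7 holidays fall on weekdays; the rest are weekends and were already excluded.
Business days: 25 − 5 = 20.

20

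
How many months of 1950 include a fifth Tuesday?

4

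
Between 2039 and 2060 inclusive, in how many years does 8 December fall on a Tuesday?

3

Day of week of December 8 in each year:
2039: Thu, 2040: Sat, 2041: Sun, 2042: Mon, 2043: Tue ✓, 2044: Thu, 2045: Fri, 2046: Sat, 2047: Sun, 2048: Tue ✓, 2049: Wed, 2050: Thu, 2051: Fri, 2052: Sun, 2053: Mon, 2054: Tue ✓, 2055: Wed, 2056: Fri, 2057: Sat, 2058: Sun, 2059: Mon, 2060: Wed
Tuesdays: 2043, 2048, 2054.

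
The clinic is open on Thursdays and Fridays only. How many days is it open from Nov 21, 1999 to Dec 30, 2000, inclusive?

116

Nov 21, 1999 is a Sunday.
From Nov 21, 1999 to Dec 30, 2000 is 406 days inclusive.
406 = 7 × 58, so the span is exactly 58 full weeks.
Each full week contributes 2 days from the set (Thu, Fri): 58 × 2 = 116.
Total: 116.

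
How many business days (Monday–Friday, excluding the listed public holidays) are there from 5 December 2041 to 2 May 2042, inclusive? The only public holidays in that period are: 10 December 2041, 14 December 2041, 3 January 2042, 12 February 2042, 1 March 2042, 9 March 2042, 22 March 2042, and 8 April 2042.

103

5 December 2041 is a Thursday.
The range spans 149 days (inclusive of both endpoints).
149 = 7 × 21 + 2, so there are 21 full weeks plus 2 extra days.
Each full week contributes 5 weekdays (Mon–Fri): 21 × 5 = 105.
The 2 extra days are Thu, Fri — 2 of them qualify.
Total: 105 + 2 = 107.
Holidays: 10 December 2041 (Tue); 14 December 2041 (Sat); 3 January 2042 (Fri); 12 February 2042 (Wed); 1 March 2042 (Sat); 9 March 2042 (Sun); 22 March 2042 (Sat); 8 April 2042 (Tue).
4 of the 8 holidays fall on weekdays; the rest are weekends and were already excluded.
Business days: 107 − 4 = 103.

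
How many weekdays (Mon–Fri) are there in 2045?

Jan 1, 2045 is a Sunday.
The range spans 365 days (inclusive of both endpoints).
365 = 7 × 52 + 1, so there are 52 full weeks plus 1 extra day.
Each full week contributes 5 weekdays (Mon–Fri): 52 × 5 = 260.
The 1 extra day is Sun — none qualify.
Total: 260 + 0 = 260.

260 weekdays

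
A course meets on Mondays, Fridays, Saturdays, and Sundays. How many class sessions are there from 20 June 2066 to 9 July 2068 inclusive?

20 June 2066 is a Sunday.
From 20 June 2066 to 9 July 2068 is 751 days inclusive.
751 = 7 × 107 + 2, so there are 107 full weeks plus 2 extra days.
Each full week contributes 4 days from the set (Mon, Fri, Sat, Sun): 107 × 4 = 428.
The 2 extra days are Sun, Mon — 2 of them qualify.
Total: 428 + 2 = 430.

430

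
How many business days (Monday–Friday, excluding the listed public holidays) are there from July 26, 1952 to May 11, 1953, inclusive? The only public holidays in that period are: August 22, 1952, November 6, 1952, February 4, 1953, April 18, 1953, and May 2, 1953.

203 business days

July 26, 1952 is a Saturday.
That's 290 days from start to end, counting both.
290 = 7 × 41 + 3, so there are 41 full weeks plus 3 extra days.
Each full week contributes 5 weekdays (Mon–Fri): 41 × 5 = 205.
The 3 extra days are Sat, Sun, Mon — 1 of them qualifies.
Total: 205 + 1 = 206.
Holidays: August 22, 1952 (Fri); November 6, 1952 (Thu); February 4, 1953 (Wed); April 18, 1953 (Sat); May 2, 1953 (Sat).
3 of the 5 holidays fall on weekdays; the rest are weekends and were already excluded.
Business days: 206 − 3 = 203.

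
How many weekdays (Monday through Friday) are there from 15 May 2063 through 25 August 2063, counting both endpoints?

15 May 2063 is a Tuesday.
The range spans 103 days (inclusive of both endpoints).
103 = 7 × 14 + 5, so there are 14 full weeks plus 5 extra days.
Each full week contributes 5 weekdays (Mon–Fri): 14 × 5 = 70.
The 5 extra days are Tuesday, Wednesday, Thursday, Friday, Saturday — 4 of them qualify.
Total: 70 + 4 = 74.

74 weekdays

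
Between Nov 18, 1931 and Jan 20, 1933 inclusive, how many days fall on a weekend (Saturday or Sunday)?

122

Nov 18, 1931 is a Wednesday.
The range spans 430 days (inclusive of both endpoints).
430 = 7 × 61 + 3, so there are 61 full weeks plus 3 extra days.
Each full week contributes 2 weekend days (Sat, Sun): 61 × 2 = 122.
The 3 extra days are Wed, Thu, Fri — none qualify.
Total: 122 + 0 = 122.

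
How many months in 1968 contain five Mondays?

5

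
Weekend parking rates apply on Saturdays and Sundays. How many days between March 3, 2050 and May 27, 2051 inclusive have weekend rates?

March 3, 2050 is a Thursday.
That's 451 days from start to end, counting both.
451 = 7 × 64 + 3, so there are 64 full weeks plus 3 extra days.
Each full week contributes 2 weekend days (Sat, Sun): 64 × 2 = 128.
The 3 extra days are Thu, Fri, Sat — 1 of them qualifies.
Total: 128 + 1 = 129.

129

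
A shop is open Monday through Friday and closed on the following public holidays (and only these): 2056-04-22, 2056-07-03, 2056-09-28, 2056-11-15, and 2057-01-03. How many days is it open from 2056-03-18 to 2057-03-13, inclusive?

253 business days

2056-03-18 is a Saturday.
That's 361 days from start to end, counting both.
361 = 7 × 51 + 4, so there are 51 full weeks plus 4 extra days.
Each full week contributes 5 weekdays (Mon–Fri): 51 × 5 = 255.
The 4 extra days are Sat, Sun, Mon, Tue — 2 of them qualify.
Total: 255 + 2 = 257.
Holidays: 2056-04-22 (Sat); 2056-07-03 (Mon); 2056-09-28 (Thu); 2056-11-15 (Wed); 2057-01-03 (Wed).
4 of the 5 holidays fall on weekdays; the rest are weekends and were already excluded.
Business days: 257 − 4 = 253.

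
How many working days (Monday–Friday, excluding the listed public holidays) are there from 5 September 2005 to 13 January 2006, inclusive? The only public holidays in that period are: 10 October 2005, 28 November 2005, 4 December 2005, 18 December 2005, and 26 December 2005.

5 September 2005 is a Monday.
The range spans 131 days (inclusive of both endpoints).
131 = 7 × 18 + 5, so there are 18 full weeks plus 5 extra days.
Each full week contributes 5 weekdays (Mon–Fri): 18 × 5 = 90.
The 5 extra days are Mon, Tue, Wed, Thu, Fri — 5 of them qualify.
Total: 90 + 5 = 95.
Holidays: 10 October 2005 (Mon); 28 November 2005 (Mon); 4 December 2005 (Sun); 18 December 2005 (Sun); 26 December 2005 (Mon).
3 of the 5 holidays fall on weekdays; the rest are weekends and were already excluded.
Business days: 95 − 3 = 92.

92 working days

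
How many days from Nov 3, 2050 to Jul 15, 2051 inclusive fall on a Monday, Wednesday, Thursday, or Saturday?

Nov 3, 2050 is a Thursday.
That's 255 days from start to end, counting both.
255 = 7 × 36 + 3, so there are 36 full weeks plus 3 extra days.
Each full week contributes 4 days from the set (Mon, Wed, Thu, Sat): 36 × 4 = 144.
The 3 extra days are Thu, Fri, Sat — 2 of them qualify.
Total: 144 + 2 = 146.

146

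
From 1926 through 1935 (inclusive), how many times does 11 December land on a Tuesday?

2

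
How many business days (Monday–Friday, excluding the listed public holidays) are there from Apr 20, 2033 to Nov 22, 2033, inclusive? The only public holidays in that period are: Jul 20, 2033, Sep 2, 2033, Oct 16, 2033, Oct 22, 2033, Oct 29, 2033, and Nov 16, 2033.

152

Apr 20, 2033 is a Wednesday.
That's 217 days from start to end, counting both.
217 = 7 × 31, so the span is exactly 31 full weeks.
Each full week contributes 5 weekdays (Mon–Fri): 31 × 5 = 155.
Total: 155.
Holidays: Jul 20, 2033 (Wed); Sep 2, 2033 (Fri); Oct 16, 2033 (Sun); Oct 22, 2033 (Sat); Oct 29, 2033 (Sat); Nov 16, 2033 (Wed).
3 of the 6 holidays fall on weekdays; the rest are weekends and were already excluded.
Business days: 155 − 3 = 152.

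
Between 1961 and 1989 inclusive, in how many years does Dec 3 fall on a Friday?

Day of week of December 3 in each year:
1961: Sun, 1962: Mon, 1963: Tue, 1964: Thu, 1965: Fri ✓, 1966: Sat, 1967: Sun, 1968: Tue, 1969: Wed, 1970: Thu, 1971: Fri ✓, 1972: Sun, 1973: Mon, 1974: Tue, 1975: Wed, 1976: Fri ✓, 1977: Sat, 1978: Sun, 1979: Mon, 1980: Wed, 1981: Thu, 1982: Fri ✓, 1983: Sat, 1984: Mon, 1985: Tue, 1986: Wed, 1987: Thu, 1988: Sat, 1989: Sun
Fridays: 1965, 1971, 1976, 1982.

4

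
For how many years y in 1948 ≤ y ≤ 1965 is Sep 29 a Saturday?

3

Day of week of September 29 in each year:
1948: Wed, 1949: Thu, 1950: Fri, 1951: Sat ✓, 1952: Mon, 1953: Tue, 1954: Wed, 1955: Thu, 1956: Sat ✓, 1957: Sun, 1958: Mon, 1959: Tue, 1960: Thu, 1961: Fri, 1962: Sat ✓, 1963: Sun, 1964: Tue, 1965: Wed
Saturdays: 1951, 1956, 1962.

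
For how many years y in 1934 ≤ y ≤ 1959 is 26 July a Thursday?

4

Day of week of July 26 in each year:
1934: Thu ✓, 1935: Fri, 1936: Sun, 1937: Mon, 1938: Tue, 1939: Wed, 1940: Fri, 1941: Sat, 1942: Sun, 1943: Mon, 1944: Wed, 1945: Thu ✓, 1946: Fri, 1947: Sat, 1948: Mon, 1949: Tue, 1950: Wed, 1951: Thu ✓, 1952: Sat, 1953: Sun, 1954: Mon, 1955: Tue, 1956: Thu ✓, 1957: Fri, 1958: Sat, 1959: Sun
Thursdays: 1934, 1945, 1951, 1956.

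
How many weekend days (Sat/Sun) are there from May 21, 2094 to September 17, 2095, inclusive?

139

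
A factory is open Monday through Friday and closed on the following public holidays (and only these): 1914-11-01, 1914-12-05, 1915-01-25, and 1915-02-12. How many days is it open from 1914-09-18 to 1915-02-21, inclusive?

1914-09-18 is a Friday.
The range spans 157 days (inclusive of both endpoints).
157 = 7 × 22 + 3, so there are 22 full weeks plus 3 extra days.
Each full week contributes 5 weekdays (Mon–Fri): 22 × 5 = 110.
The 3 extra days are Friday, Saturday, Sunday — 1 of them qualifies.
Total: 110 + 1 = 111.
Holidays: 1914-11-01 (Sun); 1914-12-05 (Sat); 1915-01-25 (Mon); 1915-02-12 (Fri).
2 of the 4 holidays fall on weekdays; the rest are weekends and were already excluded.
Business days: 111 − 2 = 109.

109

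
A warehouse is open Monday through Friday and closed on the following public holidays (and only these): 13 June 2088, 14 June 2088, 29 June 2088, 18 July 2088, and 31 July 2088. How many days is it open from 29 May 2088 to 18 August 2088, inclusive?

56 working days

29 May 2088 is a Saturday.
That's 82 days from start to end, counting both.
82 = 7 × 11 + 5, so there are 11 full weeks plus 5 extra days.
Each full week contributes 5 weekdays (Mon–Fri): 11 × 5 = 55.
The 5 extra days are Sat, Sun, Mon, Tue, Wed — 3 of them qualify.
Total: 55 + 3 = 58.
Holidays: 13 June 2088 (Sun); 14 June 2088 (Mon); 29 June 2088 (Tue); 18 July 2088 (Sun); 31 July 2088 (Sat).
2 of the 5 holidays fall on weekdays; the rest are weekends and were already excluded.
Business days: 58 − 2 = 56.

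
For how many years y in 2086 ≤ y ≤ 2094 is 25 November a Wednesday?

Day of week of November 25 in each year:
2086: Mon, 2087: Tue, 2088: Thu, 2089: Fri, 2090: Sat, 2091: Sun, 2092: Tue, 2093: Wed ✓, 2094: Thu
Wednesdays: 2093.

1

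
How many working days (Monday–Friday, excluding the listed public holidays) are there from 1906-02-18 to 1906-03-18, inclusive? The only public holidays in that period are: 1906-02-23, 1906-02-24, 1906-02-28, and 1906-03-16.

1906-02-18 is a Sunday.
The range spans 29 days (inclusive of both endpoints).
29 = 7 × 4 + 1, so there are 4 full weeks plus 1 extra day.
Each full week contributes 5 weekdays (Mon–Fri): 4 × 5 = 20.
The 1 extra day is Sun — none qualify.
Total: 20 + 0 = 20.
Holidays: 1906-02-23 (Fri); 1906-02-24 (Sat); 1906-02-28 (Wed); 1906-03-16 (Fri).
3 of the 4 holidays fall on weekdays; the rest are weekends and were already excluded.
Business days: 20 − 3 = 17.

17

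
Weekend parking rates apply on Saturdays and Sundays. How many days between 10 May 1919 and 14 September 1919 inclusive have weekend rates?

38

10 May 1919 is a Saturday.
From 10 May 1919 to 14 September 1919 is 128 days inclusive.
128 = 7 × 18 + 2, so there are 18 full weeks plus 2 extra days.
Each full week contributes 2 weekend days (Sat, Sun): 18 × 2 = 36.
The 2 extra days are Sat, Sun — 2 of them qualify.
Total: 36 + 2 = 38.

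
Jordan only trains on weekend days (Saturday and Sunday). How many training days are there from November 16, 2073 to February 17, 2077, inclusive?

340

November 16, 2073 is a Thursday.
From November 16, 2073 to February 17, 2077 is 1190 days inclusive.
1190 = 7 × 170, so the span is exactly 170 full weeks.
Each full week contributes 2 weekend days (Sat, Sun): 170 × 2 = 340.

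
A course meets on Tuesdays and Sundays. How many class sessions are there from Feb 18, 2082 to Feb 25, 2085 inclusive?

315

Feb 18, 2082 is a Wednesday.
That's 1104 days from start to end, counting both.
1104 = 7 × 157 + 5, so there are 157 full weeks plus 5 extra days.
Each full week contributes 2 days from the set (Tue, Sun): 157 × 2 = 314.
The 5 extra days are Wednesday, Thursday, Friday, Saturday, Sunday — 1 of them qualifies.
Total: 314 + 1 = 315.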